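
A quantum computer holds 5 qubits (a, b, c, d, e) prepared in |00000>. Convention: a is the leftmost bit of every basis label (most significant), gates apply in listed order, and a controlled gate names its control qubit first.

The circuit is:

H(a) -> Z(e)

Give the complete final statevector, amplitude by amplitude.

After the circuit, the state carries amplitude sqrt(2)/2 on |00000>, sqrt(2)/2 on |10000>, and 0 on every other basis state.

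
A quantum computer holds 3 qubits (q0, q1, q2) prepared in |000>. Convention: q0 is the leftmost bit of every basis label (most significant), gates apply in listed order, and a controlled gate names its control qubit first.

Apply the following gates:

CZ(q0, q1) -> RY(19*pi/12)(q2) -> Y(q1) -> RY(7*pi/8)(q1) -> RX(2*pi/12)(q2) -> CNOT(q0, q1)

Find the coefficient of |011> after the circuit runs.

The final state's coefficient on |011> equals -sqrt(6)*sqrt(sqrt(2)/4 + 1/2)*cos(7*pi/16)/8 - 3*sqrt(2)*sqrt(1/2 - sqrt(2)/4)*cos(7*pi/16)/8 + sqrt(6)*sqrt(1/2 - sqrt(2)/4)*cos(7*pi/16)/8 + sqrt(2)*sqrt(sqrt(2)/4 + 1/2)*cos(7*pi/16)/8 - sqrt(6)*I*sqrt(1/2 - sqrt(2)/4)*cos(7*pi/16)/8 - sqrt(2)*I*sqrt(1/2 - sqrt(2)/4)*cos(7*pi/16)/8 + sqrt(6)*I*sqrt(sqrt(2)/4 + 1/2)*cos(7*pi/16)/8 + 3*sqrt(2)*I*sqrt(sqrt(2)/4 + 1/2)*cos(7*pi/16)/8.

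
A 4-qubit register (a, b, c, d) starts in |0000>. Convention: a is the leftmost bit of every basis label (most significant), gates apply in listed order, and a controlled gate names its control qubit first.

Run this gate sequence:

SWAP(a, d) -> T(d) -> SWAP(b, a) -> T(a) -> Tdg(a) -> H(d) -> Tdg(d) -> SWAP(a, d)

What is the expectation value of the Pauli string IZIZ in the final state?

The observable IZIZ averages to 1.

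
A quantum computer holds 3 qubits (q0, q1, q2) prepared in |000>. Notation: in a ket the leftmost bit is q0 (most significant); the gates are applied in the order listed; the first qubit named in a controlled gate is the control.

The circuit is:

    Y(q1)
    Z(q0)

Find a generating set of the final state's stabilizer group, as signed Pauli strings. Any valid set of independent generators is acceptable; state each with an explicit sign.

The final state is stabilized by the group generated by +ZII, -IZI, +IIZ; other independent generating sets are equally valid.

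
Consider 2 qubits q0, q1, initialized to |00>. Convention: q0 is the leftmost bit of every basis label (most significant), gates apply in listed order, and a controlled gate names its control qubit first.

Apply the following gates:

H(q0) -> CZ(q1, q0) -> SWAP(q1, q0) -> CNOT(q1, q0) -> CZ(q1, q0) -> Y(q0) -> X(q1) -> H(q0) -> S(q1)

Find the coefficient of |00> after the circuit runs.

|00> carries amplitude I/2 in the final state.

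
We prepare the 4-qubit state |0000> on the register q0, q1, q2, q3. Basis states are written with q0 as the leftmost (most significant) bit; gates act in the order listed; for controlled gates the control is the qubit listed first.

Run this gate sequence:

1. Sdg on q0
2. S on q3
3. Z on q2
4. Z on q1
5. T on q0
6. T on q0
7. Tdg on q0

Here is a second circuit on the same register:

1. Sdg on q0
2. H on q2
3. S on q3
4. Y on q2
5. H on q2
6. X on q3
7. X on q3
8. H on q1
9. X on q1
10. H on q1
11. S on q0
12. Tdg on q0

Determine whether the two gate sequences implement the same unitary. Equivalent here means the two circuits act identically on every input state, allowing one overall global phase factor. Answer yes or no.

No: there is an input state on which the two circuits produce genuinely different outputs (not merely differing by a phase).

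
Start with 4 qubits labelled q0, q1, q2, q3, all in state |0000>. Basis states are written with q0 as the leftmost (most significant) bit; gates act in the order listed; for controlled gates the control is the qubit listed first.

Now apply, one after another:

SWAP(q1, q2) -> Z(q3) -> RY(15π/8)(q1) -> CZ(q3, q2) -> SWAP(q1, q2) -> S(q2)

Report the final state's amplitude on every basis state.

After the circuit, the state carries amplitude -cos(pi/16) on |0000>, I*sin(pi/16) on |0010>, and 0 on every other basis state.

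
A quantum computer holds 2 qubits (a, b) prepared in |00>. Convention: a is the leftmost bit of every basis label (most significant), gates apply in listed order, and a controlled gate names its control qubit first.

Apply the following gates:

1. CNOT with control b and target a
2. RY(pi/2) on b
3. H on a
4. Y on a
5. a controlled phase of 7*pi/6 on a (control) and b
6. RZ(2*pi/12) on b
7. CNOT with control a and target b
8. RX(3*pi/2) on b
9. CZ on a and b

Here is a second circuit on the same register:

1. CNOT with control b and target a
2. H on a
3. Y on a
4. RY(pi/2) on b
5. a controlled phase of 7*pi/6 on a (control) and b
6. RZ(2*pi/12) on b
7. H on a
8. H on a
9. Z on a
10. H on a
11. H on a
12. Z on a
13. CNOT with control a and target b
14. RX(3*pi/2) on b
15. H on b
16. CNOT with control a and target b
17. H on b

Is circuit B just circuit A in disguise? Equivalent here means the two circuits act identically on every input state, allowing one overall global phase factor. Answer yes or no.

Yes — the two circuits implement the same unitary up to a global phase.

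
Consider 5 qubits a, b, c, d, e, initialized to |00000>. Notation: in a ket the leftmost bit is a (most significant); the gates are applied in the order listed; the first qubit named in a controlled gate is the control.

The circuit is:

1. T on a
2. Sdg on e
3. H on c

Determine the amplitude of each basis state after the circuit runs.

The resulting statevector has amplitude sqrt(2)/2 on |00000>, sqrt(2)/2 on |00100>, and 0 on every other basis state.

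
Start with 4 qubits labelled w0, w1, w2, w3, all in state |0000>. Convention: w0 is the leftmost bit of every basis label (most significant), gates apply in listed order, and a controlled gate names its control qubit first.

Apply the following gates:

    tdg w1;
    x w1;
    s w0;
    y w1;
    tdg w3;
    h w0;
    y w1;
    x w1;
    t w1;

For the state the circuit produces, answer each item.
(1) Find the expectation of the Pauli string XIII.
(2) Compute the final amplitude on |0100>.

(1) The expectation value of XIII is 1.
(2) The final state's coefficient on |0100> equals 0.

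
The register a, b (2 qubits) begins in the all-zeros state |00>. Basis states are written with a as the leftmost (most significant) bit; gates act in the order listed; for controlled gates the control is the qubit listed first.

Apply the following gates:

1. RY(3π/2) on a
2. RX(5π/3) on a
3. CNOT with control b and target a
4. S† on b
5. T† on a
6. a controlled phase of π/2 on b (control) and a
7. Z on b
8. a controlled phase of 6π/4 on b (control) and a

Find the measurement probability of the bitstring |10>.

A full measurement returns |10> with probability 1/2.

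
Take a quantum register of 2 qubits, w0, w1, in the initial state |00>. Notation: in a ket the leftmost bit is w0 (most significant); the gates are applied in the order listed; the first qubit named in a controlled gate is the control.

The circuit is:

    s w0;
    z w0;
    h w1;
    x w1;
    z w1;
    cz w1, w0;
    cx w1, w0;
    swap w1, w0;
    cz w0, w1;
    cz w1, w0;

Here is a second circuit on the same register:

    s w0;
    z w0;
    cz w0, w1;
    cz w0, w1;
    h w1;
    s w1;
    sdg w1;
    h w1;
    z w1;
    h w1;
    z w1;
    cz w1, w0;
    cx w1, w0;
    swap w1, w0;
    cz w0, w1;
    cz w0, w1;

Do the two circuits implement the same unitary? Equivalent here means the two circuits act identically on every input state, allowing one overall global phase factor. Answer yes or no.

Yes, they are equivalent — the unitaries differ by at most a global phase.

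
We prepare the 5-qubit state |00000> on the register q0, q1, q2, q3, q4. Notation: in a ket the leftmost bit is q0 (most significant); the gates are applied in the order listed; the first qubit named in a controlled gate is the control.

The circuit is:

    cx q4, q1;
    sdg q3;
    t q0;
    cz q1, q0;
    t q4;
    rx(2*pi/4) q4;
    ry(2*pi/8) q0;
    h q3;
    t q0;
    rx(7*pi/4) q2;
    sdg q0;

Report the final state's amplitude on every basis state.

After the circuit, the state carries amplitude -1/4 - sqrt(2)/8 on |00000>, I*(sqrt(2) + 2)/8 on |00001>, -1/4 - sqrt(2)/8 on |00010>, I*(sqrt(2) + 2)/8 on |00011>, -sqrt(2)*I/8 on |00100>, -sqrt(2)/8 on |00101>, -sqrt(2)*I/8 on |00110>, -sqrt(2)/8 on |00111>, 0 on |01000>, 0 on |01001>, 0 on |01010>, 0 on |01011>, 0 on |01100>, 0 on |01101>, 0 on |01110>, 0 on |01111>, sqrt(2)*exp(3*I*pi/4)/8 on |10000>, sqrt(2)*exp(I*pi/4)/8 on |10001>, sqrt(2)*exp(3*I*pi/4)/8 on |10010>, sqrt(2)*exp(I*pi/4)/8 on |10011>, (-2 + sqrt(2))*exp(I*pi/4)/8 on |10100>, (2 - sqrt(2))*exp(3*I*pi/4)/8 on |10101>, (-2 + sqrt(2))*exp(I*pi/4)/8 on |10110>, (2 - sqrt(2))*exp(3*I*pi/4)/8 on |10111>, 0 on |11000>, 0 on |11001>, 0 on |11010>, 0 on |11011>, 0 on |11100>, 0 on |11101>, 0 on |11110>, 0 on |11111>.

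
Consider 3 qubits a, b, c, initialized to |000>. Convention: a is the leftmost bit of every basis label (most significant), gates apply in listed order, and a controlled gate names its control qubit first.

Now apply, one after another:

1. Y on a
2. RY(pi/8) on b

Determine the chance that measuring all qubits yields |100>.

Outcome |100> occurs with probability cos(pi/16)**2.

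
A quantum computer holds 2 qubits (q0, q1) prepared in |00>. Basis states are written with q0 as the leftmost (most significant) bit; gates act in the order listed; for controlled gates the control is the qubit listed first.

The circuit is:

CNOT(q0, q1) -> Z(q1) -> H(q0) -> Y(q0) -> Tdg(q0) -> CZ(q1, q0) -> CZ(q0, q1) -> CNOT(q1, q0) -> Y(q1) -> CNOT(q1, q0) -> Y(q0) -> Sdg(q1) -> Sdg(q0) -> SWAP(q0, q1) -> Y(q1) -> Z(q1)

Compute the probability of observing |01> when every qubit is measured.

Outcome |01> occurs with probability 0.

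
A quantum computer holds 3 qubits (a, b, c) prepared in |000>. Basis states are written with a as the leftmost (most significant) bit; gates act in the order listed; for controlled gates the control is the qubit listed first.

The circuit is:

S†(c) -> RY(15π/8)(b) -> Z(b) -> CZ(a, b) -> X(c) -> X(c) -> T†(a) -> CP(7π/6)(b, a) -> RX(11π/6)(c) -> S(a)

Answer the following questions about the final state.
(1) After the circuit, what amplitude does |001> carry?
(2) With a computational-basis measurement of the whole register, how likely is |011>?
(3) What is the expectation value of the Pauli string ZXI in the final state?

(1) The amplitude on |001> is I*(-sqrt(2) + sqrt(6))*cos(pi/16)/4. Key observation: the block from step 5 through step 6 cancels to the identity and can be dropped.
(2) A full measurement returns |011> with probability (2 - sqrt(3))*(2 - sqrt(sqrt(2) + 2))/16.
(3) In the final state, ZXI has expectation sqrt(2 - sqrt(2))/2.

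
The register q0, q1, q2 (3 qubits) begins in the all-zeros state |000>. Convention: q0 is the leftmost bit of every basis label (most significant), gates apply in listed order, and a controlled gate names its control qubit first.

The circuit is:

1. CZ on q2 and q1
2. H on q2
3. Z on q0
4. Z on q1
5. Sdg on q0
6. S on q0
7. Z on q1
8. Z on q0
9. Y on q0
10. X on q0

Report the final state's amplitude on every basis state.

The final amplitudes are sqrt(2)*I/2 on |000>, sqrt(2)*I/2 on |001>, and 0 on every other basis state. Key observation: gates 3-8 undo each other exactly, leaving only the rest of the circuit to track.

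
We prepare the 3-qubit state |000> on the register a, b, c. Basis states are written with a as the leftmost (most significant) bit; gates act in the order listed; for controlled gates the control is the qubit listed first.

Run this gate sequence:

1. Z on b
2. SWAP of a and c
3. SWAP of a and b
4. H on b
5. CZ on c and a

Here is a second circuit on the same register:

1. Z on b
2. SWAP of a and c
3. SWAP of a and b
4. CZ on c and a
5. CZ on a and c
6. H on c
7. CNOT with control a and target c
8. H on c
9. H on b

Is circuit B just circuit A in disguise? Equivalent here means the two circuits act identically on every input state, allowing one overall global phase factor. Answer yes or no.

Yes — the two circuits implement the same unitary up to a global phase.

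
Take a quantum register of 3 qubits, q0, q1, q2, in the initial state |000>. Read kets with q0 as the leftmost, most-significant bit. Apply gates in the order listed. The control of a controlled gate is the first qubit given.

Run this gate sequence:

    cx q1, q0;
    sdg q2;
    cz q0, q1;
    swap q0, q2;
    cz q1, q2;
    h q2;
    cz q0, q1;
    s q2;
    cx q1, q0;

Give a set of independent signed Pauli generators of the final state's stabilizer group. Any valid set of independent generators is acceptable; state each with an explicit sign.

The stabilizer group can be generated by +IIY, +ZII, +IZI, among other valid generating sets.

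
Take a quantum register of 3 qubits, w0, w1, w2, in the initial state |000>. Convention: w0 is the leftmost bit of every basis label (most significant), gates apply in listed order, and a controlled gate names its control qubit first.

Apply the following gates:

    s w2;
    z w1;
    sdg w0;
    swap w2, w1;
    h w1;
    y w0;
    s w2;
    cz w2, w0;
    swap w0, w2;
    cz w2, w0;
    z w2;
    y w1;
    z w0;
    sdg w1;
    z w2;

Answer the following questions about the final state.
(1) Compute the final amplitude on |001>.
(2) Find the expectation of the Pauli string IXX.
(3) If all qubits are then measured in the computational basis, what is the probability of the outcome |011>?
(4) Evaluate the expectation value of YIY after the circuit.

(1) The final state's coefficient on |001> equals sqrt(2)/2.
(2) The expectation value of IXX is 0.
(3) The probability of measuring |011> is 1/2.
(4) The observable YIY averages to 0.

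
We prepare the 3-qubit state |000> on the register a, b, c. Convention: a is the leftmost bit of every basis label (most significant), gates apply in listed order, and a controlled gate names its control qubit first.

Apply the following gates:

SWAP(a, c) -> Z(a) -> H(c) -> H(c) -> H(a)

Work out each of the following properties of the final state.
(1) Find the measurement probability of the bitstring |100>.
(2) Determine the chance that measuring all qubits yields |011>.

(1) The probability of measuring |100> is 1/2. Key observation: the block from step 3 through step 4 cancels to the identity and can be dropped.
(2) A full measurement returns |011> with probability 0.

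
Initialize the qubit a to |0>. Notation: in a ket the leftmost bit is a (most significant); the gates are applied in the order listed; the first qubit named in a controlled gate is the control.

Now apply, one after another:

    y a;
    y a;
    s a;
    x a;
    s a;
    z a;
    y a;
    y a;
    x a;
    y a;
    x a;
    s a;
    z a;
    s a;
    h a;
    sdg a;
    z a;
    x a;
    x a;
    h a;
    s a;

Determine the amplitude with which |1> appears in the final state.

The amplitude on |1> is 1/2 + I/2.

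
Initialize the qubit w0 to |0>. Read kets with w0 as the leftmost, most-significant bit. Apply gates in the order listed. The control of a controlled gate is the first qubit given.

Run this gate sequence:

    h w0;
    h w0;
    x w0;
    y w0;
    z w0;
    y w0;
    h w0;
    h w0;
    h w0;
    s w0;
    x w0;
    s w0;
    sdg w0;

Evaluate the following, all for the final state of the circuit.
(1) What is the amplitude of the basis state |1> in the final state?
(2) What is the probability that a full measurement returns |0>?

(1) |1> carries amplitude sqrt(2)/2 in the final state.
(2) A full measurement returns |0> with probability 1/2.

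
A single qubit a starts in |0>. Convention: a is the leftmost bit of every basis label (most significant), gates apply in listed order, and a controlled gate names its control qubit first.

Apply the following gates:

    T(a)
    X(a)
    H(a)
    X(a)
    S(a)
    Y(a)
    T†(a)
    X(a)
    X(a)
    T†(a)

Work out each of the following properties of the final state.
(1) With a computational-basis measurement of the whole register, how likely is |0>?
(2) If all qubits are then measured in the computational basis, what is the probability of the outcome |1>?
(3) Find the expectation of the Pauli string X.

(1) Outcome |0> occurs with probability 1/2. Key observation: steps 8-9 multiply out to the identity, so the circuit reduces to the remaining gates.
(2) The probability of measuring |1> is 1/2.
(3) The observable X averages to -1.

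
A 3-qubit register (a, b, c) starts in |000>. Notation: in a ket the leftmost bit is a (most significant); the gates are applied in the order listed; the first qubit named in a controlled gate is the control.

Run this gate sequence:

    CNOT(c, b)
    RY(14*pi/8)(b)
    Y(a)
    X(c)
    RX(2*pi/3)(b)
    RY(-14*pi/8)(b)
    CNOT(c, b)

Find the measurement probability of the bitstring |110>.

Outcome |110> occurs with probability 0.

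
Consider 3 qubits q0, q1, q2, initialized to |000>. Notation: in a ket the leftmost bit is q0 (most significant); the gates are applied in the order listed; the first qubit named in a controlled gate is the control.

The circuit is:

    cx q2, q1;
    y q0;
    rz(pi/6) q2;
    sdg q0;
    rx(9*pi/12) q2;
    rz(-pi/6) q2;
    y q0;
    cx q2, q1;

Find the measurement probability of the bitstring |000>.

The probability of measuring |000> is 1/2 - sqrt(2)/4.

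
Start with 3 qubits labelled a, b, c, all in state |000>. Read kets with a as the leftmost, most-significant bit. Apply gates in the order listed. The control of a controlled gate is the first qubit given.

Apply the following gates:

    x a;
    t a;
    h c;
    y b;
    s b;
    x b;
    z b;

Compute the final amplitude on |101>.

The final state's coefficient on |101> equals -sqrt(2)*exp(I*pi/4)/2.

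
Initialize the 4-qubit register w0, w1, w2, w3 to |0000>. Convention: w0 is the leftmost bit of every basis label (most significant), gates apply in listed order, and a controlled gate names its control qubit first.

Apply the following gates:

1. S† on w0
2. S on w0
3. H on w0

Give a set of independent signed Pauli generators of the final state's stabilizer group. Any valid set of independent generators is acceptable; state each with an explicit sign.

One valid set of independent stabilizer generators is +XIII, +IZII, +IIZI, +IIIZ (any independent generating set of the same group is equally correct).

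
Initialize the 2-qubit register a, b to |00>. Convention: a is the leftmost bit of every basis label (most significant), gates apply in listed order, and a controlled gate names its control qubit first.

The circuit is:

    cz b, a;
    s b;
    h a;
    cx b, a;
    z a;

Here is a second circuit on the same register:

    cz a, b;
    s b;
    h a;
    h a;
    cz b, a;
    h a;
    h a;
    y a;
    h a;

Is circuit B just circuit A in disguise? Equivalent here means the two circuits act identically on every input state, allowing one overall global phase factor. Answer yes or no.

No — the two circuits implement different unitaries, even allowing a global phase.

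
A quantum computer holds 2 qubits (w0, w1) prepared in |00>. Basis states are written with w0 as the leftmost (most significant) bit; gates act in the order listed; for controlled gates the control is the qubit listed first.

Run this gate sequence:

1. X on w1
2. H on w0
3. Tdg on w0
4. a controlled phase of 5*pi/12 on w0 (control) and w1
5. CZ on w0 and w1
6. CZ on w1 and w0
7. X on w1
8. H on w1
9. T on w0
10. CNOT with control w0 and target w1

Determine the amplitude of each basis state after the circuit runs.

The resulting statevector has amplitude 1/2 on |00>, 1/2 on |01>, exp(5*I*pi/12)/2 on |10>, exp(5*I*pi/12)/2 on |11>.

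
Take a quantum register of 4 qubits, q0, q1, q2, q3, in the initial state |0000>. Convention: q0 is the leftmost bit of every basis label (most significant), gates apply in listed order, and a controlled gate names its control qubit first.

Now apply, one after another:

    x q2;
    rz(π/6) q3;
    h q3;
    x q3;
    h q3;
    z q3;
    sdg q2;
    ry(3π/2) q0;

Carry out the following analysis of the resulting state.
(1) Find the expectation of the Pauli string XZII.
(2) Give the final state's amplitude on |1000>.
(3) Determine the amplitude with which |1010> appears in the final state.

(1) In the final state, XZII has expectation -1. Key observation: gates 3-6 undo each other exactly, leaving only the rest of the circuit to track.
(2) |1000> carries amplitude 0 in the final state.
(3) |1010> carries amplitude -sqrt(2)*exp(5*I*pi/12)/2 in the final state.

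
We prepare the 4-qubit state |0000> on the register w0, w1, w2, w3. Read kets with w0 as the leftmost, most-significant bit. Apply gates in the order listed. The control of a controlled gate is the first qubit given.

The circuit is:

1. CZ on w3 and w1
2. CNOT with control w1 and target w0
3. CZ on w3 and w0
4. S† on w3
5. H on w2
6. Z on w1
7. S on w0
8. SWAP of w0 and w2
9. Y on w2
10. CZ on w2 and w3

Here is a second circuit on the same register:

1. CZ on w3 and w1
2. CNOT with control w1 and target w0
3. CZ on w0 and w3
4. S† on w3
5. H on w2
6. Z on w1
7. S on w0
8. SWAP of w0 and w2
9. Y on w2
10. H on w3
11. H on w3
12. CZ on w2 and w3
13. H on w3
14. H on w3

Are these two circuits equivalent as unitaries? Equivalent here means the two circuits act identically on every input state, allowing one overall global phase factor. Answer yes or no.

Yes — the two circuits implement the same unitary up to a global phase.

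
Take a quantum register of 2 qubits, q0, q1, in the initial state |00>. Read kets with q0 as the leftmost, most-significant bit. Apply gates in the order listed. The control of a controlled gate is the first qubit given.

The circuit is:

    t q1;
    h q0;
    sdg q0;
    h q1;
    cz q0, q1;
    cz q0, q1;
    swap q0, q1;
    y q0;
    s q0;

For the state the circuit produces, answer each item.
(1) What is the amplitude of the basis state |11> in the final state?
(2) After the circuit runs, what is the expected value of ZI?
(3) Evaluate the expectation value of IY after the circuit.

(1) |11> carries amplitude I/2 in the final state.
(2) The observable ZI averages to 0.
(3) The observable IY averages to -1.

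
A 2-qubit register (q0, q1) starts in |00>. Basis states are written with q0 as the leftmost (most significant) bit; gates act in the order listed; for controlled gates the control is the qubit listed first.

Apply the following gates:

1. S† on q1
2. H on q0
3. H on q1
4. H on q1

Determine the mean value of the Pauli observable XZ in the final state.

The expectation value of XZ is 1. Key observation: steps 3-4 multiply out to the identity, so the circuit reduces to the remaining gates.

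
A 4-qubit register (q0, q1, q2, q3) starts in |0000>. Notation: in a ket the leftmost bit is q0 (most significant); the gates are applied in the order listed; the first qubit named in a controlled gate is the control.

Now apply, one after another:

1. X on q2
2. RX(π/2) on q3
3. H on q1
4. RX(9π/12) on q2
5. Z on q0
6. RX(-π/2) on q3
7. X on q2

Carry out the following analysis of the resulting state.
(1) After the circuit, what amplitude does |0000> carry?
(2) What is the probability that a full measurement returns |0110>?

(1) |0000> carries amplitude sqrt(4 - 2*sqrt(2))/4 in the final state.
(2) The probability of measuring |0110> is sqrt(2)/8 + 1/4.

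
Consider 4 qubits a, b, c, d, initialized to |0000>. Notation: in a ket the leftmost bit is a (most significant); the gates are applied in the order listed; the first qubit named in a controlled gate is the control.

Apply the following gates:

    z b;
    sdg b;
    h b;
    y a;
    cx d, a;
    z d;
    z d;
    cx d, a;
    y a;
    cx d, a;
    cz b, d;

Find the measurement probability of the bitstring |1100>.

The probability of measuring |1100> is 0. Key observation: steps 4-9 multiply out to the identity, so the circuit reduces to the remaining gates.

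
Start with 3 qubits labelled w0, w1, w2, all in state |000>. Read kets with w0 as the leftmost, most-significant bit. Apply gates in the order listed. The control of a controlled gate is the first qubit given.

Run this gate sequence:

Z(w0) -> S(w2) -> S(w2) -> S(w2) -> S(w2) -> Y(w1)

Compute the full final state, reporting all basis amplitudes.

The final amplitudes are I on |010>, and 0 on every other basis state. Key observation: the block from step 2 through step 5 cancels to the identity and can be dropped.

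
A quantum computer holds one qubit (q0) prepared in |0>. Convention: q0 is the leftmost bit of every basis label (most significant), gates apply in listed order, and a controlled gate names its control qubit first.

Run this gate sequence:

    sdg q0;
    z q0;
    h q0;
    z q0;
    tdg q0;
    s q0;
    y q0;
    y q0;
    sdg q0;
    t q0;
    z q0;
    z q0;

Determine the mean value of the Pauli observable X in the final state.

The expectation value of X is -1. Key observation: steps 4-11 multiply out to the identity, so the circuit reduces to the remaining gates.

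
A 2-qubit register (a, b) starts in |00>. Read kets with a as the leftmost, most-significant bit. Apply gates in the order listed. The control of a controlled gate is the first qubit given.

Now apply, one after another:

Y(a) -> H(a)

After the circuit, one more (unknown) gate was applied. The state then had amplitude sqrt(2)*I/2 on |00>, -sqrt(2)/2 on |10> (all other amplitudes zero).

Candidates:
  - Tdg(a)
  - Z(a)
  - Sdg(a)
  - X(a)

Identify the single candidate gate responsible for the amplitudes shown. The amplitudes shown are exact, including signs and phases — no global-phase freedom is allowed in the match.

The applied gate was Sdg(a).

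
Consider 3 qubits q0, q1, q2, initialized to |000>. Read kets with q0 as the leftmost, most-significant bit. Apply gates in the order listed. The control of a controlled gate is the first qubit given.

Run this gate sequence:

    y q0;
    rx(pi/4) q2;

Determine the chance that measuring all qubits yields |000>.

The probability of measuring |000> is 0.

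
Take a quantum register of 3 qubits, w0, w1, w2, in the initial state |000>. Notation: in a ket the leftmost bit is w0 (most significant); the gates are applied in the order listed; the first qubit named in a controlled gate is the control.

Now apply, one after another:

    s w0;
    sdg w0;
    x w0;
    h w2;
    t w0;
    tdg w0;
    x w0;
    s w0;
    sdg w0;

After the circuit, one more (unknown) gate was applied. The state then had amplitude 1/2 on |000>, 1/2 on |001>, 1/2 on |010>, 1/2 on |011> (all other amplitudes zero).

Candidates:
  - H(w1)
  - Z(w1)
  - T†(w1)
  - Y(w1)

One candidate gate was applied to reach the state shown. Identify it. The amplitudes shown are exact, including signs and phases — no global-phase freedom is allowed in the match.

The applied gate was H(w1).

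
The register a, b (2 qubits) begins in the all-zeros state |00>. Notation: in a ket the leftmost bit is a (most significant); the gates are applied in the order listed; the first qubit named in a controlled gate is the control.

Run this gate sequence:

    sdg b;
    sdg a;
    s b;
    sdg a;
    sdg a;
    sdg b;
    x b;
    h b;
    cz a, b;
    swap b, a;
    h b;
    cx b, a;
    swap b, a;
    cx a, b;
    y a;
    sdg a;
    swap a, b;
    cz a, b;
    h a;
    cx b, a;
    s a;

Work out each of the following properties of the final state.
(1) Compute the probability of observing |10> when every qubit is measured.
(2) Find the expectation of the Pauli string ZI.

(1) Outcome |10> occurs with probability 1/2.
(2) The expectation value of ZI is -1.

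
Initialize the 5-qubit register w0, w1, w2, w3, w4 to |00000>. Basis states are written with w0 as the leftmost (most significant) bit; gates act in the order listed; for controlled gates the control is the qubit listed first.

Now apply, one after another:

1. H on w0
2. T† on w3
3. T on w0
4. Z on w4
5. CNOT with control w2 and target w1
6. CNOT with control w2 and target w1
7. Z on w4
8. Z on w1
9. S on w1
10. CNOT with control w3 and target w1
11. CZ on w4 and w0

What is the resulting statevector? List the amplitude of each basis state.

After the circuit, the state carries amplitude sqrt(2)/2 on |00000>, sqrt(2)*exp(I*pi/4)/2 on |10000>, and 0 on every other basis state. Key observation: the block from step 4 through step 7 cancels to the identity and can be dropped.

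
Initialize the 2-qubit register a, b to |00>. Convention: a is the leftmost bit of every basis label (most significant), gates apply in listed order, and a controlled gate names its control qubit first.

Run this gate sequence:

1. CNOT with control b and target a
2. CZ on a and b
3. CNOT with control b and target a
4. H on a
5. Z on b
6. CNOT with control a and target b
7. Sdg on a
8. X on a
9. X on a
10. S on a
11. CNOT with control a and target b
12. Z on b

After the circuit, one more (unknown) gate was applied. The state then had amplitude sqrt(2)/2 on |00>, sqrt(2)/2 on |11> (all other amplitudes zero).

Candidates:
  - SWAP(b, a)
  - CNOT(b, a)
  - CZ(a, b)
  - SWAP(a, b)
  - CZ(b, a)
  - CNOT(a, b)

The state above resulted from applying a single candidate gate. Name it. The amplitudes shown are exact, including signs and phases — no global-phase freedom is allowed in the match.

It was CNOT(a, b) that produced the state shown. Key observation: steps 5-12 multiply out to the identity, so the circuit reduces to the remaining gates.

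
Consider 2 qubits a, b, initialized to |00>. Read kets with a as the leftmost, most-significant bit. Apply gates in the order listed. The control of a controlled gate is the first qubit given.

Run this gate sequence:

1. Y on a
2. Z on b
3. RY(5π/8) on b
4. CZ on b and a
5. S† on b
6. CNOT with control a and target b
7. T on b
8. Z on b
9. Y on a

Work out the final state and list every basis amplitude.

The resulting statevector has amplitude I*sin(5*pi/16) on |00>, -exp(I*pi/4)*cos(5*pi/16) on |01>, 0 on |10>, 0 on |11>.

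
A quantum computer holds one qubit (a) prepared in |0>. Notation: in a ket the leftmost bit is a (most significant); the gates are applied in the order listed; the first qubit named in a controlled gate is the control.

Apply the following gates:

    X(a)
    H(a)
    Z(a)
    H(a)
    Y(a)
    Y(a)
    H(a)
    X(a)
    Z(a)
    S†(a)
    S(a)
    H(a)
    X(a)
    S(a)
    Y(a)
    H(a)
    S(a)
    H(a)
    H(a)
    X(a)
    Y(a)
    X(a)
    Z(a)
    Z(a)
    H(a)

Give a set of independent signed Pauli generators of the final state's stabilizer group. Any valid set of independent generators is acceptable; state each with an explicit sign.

The stabilizer group can be generated by +Y, among other valid generating sets.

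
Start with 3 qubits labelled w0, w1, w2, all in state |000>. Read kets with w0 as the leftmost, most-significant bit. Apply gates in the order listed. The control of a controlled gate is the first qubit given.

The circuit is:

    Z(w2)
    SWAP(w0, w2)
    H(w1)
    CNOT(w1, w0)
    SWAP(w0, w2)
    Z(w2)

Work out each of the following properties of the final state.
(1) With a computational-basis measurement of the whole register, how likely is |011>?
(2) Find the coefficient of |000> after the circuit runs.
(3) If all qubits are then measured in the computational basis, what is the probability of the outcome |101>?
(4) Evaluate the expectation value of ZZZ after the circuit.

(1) A full measurement returns |011> with probability 1/2.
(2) |000> carries amplitude sqrt(2)/2 in the final state.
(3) The probability of measuring |101> is 0.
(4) In the final state, ZZZ has expectation 1.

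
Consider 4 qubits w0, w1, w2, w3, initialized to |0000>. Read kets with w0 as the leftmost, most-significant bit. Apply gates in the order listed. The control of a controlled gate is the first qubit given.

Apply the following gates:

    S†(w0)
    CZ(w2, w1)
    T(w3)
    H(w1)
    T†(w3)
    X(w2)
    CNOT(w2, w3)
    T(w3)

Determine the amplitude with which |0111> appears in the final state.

The final state's coefficient on |0111> equals sqrt(2)*exp(I*pi/4)/2.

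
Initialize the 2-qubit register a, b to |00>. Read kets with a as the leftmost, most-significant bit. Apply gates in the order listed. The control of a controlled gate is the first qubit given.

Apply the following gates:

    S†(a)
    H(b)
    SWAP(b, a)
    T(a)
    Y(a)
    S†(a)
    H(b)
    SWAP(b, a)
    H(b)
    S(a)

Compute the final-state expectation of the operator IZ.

The observable IZ averages to sqrt(2)/2.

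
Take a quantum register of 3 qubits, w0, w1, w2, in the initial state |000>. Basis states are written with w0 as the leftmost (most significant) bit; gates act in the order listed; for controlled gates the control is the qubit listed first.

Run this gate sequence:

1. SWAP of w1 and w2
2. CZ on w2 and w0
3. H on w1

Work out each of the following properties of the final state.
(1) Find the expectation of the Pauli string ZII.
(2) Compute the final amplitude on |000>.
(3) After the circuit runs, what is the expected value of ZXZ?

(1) The expectation value of ZII is 1.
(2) |000> carries amplitude sqrt(2)/2 in the final state.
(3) In the final state, ZXZ has expectation 1.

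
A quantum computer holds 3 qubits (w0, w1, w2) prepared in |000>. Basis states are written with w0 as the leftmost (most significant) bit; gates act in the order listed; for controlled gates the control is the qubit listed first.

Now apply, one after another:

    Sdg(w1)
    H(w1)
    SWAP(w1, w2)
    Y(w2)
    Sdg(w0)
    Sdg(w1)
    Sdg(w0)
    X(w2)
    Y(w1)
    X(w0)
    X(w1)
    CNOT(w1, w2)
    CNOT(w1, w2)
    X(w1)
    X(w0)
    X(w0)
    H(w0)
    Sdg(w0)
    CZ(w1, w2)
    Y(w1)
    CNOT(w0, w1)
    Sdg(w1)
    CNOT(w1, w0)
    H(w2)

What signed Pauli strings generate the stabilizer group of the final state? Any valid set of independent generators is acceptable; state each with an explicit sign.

One valid set of independent stabilizer generators is +IXI, +ZII, +IIZ (any independent generating set of the same group is equally correct). Key observation: steps 10-15 multiply out to the identity, so the circuit reduces to the remaining gates.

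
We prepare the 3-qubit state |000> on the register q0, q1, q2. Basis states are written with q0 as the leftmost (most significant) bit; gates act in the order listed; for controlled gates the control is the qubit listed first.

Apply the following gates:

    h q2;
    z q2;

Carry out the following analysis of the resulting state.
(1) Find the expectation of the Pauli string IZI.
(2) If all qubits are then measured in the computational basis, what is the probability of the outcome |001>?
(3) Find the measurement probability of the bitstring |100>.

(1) The expectation value of IZI is 1.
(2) A full measurement returns |001> with probability 1/2.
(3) The probability of measuring |100> is 0.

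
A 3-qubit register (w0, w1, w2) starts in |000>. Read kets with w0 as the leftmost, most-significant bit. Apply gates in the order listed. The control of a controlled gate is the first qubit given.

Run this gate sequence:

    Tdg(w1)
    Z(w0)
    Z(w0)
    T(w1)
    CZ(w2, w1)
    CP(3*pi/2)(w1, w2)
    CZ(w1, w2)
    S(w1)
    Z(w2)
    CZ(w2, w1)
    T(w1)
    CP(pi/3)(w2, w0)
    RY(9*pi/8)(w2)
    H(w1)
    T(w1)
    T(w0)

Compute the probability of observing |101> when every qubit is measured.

The probability of measuring |101> is 0. Key observation: the block from step 1 through step 4 cancels to the identity and can be dropped.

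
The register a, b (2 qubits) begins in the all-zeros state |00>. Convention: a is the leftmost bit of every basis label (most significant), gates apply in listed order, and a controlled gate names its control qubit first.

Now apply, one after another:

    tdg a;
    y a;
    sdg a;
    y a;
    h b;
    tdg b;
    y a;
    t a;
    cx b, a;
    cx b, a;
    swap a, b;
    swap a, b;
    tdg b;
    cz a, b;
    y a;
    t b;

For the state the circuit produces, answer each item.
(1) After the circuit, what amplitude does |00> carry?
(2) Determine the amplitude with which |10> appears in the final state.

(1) |00> carries amplitude -sqrt(2)*exp(3*I*pi/4)/2 in the final state.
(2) |10> carries amplitude 0 in the final state.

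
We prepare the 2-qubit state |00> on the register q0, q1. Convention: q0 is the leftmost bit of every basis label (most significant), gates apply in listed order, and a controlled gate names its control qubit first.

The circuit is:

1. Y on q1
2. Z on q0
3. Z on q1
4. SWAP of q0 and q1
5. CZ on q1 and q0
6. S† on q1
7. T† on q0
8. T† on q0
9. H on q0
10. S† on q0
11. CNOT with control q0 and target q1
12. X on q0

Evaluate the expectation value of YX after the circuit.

The expectation value of YX is -1.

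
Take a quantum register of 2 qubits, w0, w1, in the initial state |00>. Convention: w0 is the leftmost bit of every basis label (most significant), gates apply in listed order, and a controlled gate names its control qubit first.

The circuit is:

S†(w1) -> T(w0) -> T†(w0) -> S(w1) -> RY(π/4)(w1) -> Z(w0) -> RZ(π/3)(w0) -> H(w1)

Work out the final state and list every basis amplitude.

The resulting statevector has amplitude sqrt(2)*(-sqrt(sqrt(2) + 2) - sqrt(2 - sqrt(2)))*exp(5*I*pi/6)/4 on |00>, sqrt(2)*(-sqrt(sqrt(2) + 2) + sqrt(2 - sqrt(2)))*exp(5*I*pi/6)/4 on |01>, 0 on |10>, 0 on |11>. Key observation: steps 1-4 multiply out to the identity, so the circuit reduces to the remaining gates.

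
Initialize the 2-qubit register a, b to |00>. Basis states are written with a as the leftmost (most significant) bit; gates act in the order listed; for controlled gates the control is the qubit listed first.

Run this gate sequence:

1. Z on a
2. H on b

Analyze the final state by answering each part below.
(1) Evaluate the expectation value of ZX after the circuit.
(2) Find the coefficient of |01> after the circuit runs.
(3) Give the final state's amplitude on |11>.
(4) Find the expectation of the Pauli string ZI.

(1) The expectation value of ZX is 1.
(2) The amplitude on |01> is sqrt(2)/2.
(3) |11> carries amplitude 0 in the final state.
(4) In the final state, ZI has expectation 1.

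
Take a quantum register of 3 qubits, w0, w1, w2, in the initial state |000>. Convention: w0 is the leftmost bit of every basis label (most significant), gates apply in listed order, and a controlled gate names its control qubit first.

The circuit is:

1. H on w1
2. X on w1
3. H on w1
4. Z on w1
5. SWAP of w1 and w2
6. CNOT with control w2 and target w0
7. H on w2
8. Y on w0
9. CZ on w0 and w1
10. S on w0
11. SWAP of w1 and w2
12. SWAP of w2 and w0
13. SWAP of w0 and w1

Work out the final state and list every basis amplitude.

After the circuit, the state carries amplitude -sqrt(2)/2 on |001>, -sqrt(2)/2 on |101>, and 0 on every other basis state. Key observation: steps 1-4 multiply out to the identity, so the circuit reduces to the remaining gates.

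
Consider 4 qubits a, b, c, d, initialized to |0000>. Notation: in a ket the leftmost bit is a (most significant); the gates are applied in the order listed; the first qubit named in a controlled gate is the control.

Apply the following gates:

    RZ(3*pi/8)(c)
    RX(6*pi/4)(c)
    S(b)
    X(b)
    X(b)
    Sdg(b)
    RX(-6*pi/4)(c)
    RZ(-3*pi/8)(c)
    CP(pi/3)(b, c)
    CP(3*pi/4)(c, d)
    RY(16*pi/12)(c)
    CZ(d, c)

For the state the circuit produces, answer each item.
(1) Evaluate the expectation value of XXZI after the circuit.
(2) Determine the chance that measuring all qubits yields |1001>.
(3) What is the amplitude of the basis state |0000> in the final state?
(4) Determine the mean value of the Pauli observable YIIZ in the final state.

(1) The expectation value of XXZI is 0.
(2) The probability of measuring |1001> is 0.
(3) The amplitude on |0000> is -1/2.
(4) In the final state, YIIZ has expectation 0.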